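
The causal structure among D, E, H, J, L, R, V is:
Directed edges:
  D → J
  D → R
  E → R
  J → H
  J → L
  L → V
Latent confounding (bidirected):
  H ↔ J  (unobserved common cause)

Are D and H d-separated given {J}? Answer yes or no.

Bayes-Ball from D | {J} reaches {H,R}.
H ∈ reach(D|{J}) ⇒ D ⊥̸ H | {J}.

No — D and H are d-connected given {J}.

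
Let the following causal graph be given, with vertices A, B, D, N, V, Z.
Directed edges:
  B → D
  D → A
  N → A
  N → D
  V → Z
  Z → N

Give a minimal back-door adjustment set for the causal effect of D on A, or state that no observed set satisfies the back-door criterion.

D→A: minimal back-door set {N}.

desc(D)\{D}={A}; candidates ⊆ {B,N,V,Z}.
size 0: {}; under {} D still reaches {A,B,N,V,Z} ∋ A.
{N}: D⊥A given {N} in G with D→· removed — back-door holds.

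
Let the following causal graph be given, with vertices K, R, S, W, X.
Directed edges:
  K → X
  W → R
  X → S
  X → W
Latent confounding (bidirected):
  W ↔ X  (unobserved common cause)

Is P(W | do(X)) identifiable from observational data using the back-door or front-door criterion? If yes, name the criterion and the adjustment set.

desc(X)\{X}={R,S,W}; candidates ⊆ {K}.
X↔W: latent back-door arc(s) into X.
size 0: {}; under {} X still reaches {K,R,W} ∋ W.
size 1: {K}; under {K} X still reaches {R,W} ∋ W.
X↔W cannot be blocked by any observed set — no back-door set.
No mediator lies on a directed X→…→W path.
Neither criterion identifies P(W|do(X)) in this graph.

P(W|do(X)): not identifiable (no BD/FD set).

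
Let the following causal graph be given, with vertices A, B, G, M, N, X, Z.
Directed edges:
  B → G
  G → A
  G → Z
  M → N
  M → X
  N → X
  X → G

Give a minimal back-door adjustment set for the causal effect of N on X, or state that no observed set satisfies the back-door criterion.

N→X: minimal back-door set {M}.

desc(N)\{N}={A,G,X,Z}; candidates ⊆ {B,M}.
size 0: {}; under {} N still reaches {A,G,M,X,Z} ∋ X.
{M}: N⊥X given {M} in G with N→· removed — back-door holds.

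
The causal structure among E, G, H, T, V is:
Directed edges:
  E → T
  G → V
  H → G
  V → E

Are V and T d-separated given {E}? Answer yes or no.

Bayes-Ball from V | {E} reaches {G,H}.
T ∉ reach(V|{E}) ⇒ V ⊥ T | {E}.

Yes — V ⊥ T | {E}.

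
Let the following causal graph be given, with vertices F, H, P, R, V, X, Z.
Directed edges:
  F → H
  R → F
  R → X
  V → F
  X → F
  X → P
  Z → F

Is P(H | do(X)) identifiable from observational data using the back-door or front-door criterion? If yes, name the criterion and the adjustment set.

desc(X)\{X}={F,H,P}; candidates ⊆ {R,V,Z}.
size 0: {}; under {} X still reaches {F,H,R} ∋ H.
{R}: X⊥H given {R} in G with X→· removed — back-door holds.
P(H|do(X)) = Σ_{R} P(H|X,R)·P(R).

P(H|do(X)): backdoor, adjust for {R}.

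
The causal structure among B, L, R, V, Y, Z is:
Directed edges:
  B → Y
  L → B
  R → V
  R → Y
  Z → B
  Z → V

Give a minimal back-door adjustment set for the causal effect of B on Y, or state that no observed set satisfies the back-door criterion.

B→Y: minimal back-door set ∅.

desc(B)\{B}={Y}; candidates ⊆ {L,R,V,Z}.
∅: B⊥Y given ∅ in G with B→· removed — back-door holds.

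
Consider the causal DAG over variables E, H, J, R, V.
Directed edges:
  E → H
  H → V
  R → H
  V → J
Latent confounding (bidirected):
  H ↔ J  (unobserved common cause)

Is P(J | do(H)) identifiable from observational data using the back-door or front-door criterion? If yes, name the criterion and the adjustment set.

desc(H)\{H}={J,V}; candidates ⊆ {E,R}.
H↔J: latent back-door arc(s) into H.
size 0: {}; under {} H still reaches {E,J,R} ∋ J.
size 1: {E}, {R}; under {E} H still reaches {J,R} ∋ J.
size 2: {E,R}; under {E,R} H still reaches {J} ∋ J.
H↔J cannot be blocked by any observed set — no back-door set.
{V}: (i) intercepts every directed H→J path; (ii) no back-door H→{V}; (iii) {H} blocks every back-door {V}→J. Front-door holds.
P(J|do(H)) = Σ_{V} P(V|H) Σ_{H'} P(J|V,H')P(H').

P(J|do(H)): frontdoor, adjust for {V}.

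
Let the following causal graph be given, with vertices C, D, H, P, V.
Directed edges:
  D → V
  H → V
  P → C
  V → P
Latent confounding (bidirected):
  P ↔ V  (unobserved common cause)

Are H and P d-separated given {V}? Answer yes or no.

No — H and P are d-connected given {V}.

Bayes-Ball from H | {V} reaches {C,D,P}.
P ∈ reach(H|{V}) ⇒ H ⊥̸ P | {V}.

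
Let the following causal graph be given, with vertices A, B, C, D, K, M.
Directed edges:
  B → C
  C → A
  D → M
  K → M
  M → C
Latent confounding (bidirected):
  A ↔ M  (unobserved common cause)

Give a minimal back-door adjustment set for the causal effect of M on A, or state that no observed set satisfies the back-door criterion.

desc(M)\{M}={A,C}; candidates ⊆ {B,D,K}.
M↔A: latent back-door arc(s) into M.
size 0: {}; under {} M still reaches {A,D,K} ∋ A.
size 1: {B}, {D}, {K}; under {B} M still reaches {A,D,K} ∋ A.
size 2: {B,D}, {B,K}, {D,K}; under {B,D} M still reaches {A,K} ∋ A.
M↔A cannot be blocked by any observed set — no back-door set.

M→A: no observed back-door set.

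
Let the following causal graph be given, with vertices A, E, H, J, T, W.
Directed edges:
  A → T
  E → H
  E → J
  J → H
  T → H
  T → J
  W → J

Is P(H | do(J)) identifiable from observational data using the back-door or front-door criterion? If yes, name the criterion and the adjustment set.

P(H|do(J)): backdoor, adjust for {E, T}.

desc(J)\{J}={H}; candidates ⊆ {A,E,T,W}.
size 0: {}; under {} J still reaches {A,E,H,T,W} ∋ H.
size 1: {A}, {E}, {T} …(+1); under {A} J still reaches {E,H,T,W} ∋ H.
{E,T}: J⊥H given {E,T} in G with J→· removed — back-door holds.
P(H|do(J)) = Σ_{E,T} P(H|J,E,T)·P(E,T).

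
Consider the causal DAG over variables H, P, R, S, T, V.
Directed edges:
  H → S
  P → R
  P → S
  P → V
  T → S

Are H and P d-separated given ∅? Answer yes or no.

Yes — H ⊥ P | ∅.

Bayes-Ball from H | ∅ reaches {S}.
P ∉ reach(H|∅) ⇒ H ⊥ P | ∅.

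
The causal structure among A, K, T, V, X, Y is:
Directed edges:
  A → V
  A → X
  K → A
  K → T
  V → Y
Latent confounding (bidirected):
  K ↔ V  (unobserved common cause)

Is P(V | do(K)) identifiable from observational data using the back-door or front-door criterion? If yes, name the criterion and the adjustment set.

desc(K)\{K}={A,T,V,X,Y}; candidates ⊆ {—}.
K↔V: latent back-door arc(s) into K.
size 0: {}; under {} K still reaches {V,Y} ∋ V.
K↔V cannot be blocked by any observed set — no back-door set.
{A}: (i) intercepts every directed K→V path; (ii) no back-door K→{A}; (iii) {K} blocks every back-door {A}→V. Front-door holds.
P(V|do(K)) = Σ_{A} P(A|K) Σ_{K'} P(V|A,K')P(K').

P(V|do(K)): frontdoor, adjust for {A}.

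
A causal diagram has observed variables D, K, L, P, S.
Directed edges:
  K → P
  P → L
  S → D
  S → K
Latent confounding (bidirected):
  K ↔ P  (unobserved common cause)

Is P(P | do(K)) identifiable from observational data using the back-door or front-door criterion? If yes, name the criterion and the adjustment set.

desc(K)\{K}={L,P}; candidates ⊆ {D,S}.
K↔P: latent back-door arc(s) into K.
size 0: {}; under {} K still reaches {D,L,P,S} ∋ P.
size 1: {D}, {S}; under {D} K still reaches {L,P,S} ∋ P.
size 2: {D,S}; under {D,S} K still reaches {L,P} ∋ P.
K↔P cannot be blocked by any observed set — no back-door set.
No mediator lies on a directed K→…→P path.
Neither criterion identifies P(P|do(K)) in this graph.

P(P|do(K)): not identifiable (no BD/FD set).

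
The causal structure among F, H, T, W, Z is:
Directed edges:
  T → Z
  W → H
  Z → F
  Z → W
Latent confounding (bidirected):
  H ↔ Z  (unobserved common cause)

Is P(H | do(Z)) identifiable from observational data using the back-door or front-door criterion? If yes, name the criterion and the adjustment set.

P(H|do(Z)): frontdoor, adjust for {W}.

desc(Z)\{Z}={F,H,W}; candidates ⊆ {T}.
Z↔H: latent back-door arc(s) into Z.
size 0: {}; under {} Z still reaches {H,T} ∋ H.
size 1: {T}; under {T} Z still reaches {H} ∋ H.
Z↔H cannot be blocked by any observed set — no back-door set.
{W}: (i) intercepts every directed Z→H path; (ii) no back-door Z→{W}; (iii) {Z} blocks every back-door {W}→H. Front-door holds.
P(H|do(Z)) = Σ_{W} P(W|Z) Σ_{Z'} P(H|W,Z')P(Z').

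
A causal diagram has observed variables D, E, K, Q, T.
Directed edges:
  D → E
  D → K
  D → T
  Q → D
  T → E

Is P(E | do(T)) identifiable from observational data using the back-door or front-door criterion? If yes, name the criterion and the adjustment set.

P(E|do(T)): backdoor, adjust for {D}.

desc(T)\{T}={E}; candidates ⊆ {D,K,Q}.
size 0: {}; under {} T still reaches {D,E,K,Q} ∋ E.
{D}: T⊥E given {D} in G with T→· removed — back-door holds.
P(E|do(T)) = Σ_{D} P(E|T,D)·P(D).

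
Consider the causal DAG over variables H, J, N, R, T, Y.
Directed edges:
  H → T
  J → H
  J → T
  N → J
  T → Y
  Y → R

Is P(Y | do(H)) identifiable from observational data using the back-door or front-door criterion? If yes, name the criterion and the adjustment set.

P(Y|do(H)): backdoor, adjust for {J}.

desc(H)\{H}={R,T,Y}; candidates ⊆ {J,N}.
size 0: {}; under {} H still reaches {J,N,R,T,Y} ∋ Y.
{J}: H⊥Y given {J} in G with H→· removed — back-door holds.
P(Y|do(H)) = Σ_{J} P(Y|H,J)·P(J).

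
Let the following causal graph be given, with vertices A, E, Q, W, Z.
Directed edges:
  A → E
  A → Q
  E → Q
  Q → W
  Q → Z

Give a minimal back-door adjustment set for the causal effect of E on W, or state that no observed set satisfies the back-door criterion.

desc(E)\{E}={Q,W,Z}; candidates ⊆ {A}.
size 0: {}; under {} E still reaches {A,Q,W,Z} ∋ W.
{A}: E⊥W given {A} in G with E→· removed — back-door holds.

E→W: minimal back-door set {A}.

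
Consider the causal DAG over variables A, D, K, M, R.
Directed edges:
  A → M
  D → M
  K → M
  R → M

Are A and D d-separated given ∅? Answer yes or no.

Yes — A ⊥ D | ∅.

Bayes-Ball from A | ∅ reaches {M}.
D ∉ reach(A|∅) ⇒ A ⊥ D | ∅.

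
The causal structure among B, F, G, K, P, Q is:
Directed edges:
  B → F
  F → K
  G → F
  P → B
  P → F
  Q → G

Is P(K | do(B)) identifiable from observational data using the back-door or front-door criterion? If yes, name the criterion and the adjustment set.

desc(B)\{B}={F,K}; candidates ⊆ {G,P,Q}.
size 0: {}; under {} B still reaches {F,K,P} ∋ K.
{P}: B⊥K given {P} in G with B→· removed — back-door holds.
P(K|do(B)) = Σ_{P} P(K|B,P)·P(P).

P(K|do(B)): backdoor, adjust for {P}.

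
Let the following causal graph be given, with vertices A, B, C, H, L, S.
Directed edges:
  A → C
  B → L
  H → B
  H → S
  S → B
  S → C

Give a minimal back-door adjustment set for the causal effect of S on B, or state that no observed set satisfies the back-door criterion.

desc(S)\{S}={B,C,L}; candidates ⊆ {A,H}.
size 0: {}; under {} S still reaches {B,H,L} ∋ B.
{H}: S⊥B given {H} in G with S→· removed — back-door holds.

S→B: minimal back-door set {H}.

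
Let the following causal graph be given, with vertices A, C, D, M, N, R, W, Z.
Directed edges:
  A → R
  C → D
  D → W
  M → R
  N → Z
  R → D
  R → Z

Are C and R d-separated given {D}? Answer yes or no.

No — C and R are d-connected given {D}.

Bayes-Ball from C | {D} reaches {A,M,R,Z}.
R ∈ reach(C|{D}) ⇒ C ⊥̸ R | {D}.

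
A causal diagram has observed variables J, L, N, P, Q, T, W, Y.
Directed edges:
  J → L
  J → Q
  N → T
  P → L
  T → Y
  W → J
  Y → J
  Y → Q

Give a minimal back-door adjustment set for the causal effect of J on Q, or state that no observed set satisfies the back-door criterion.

J→Q: minimal back-door set {Y}.

desc(J)\{J}={L,Q}; candidates ⊆ {N,P,T,W,Y}.
size 0: {}; under {} J still reaches {N,Q,T,W,Y} ∋ Q.
{Y}: J⊥Q given {Y} in G with J→· removed — back-door holds.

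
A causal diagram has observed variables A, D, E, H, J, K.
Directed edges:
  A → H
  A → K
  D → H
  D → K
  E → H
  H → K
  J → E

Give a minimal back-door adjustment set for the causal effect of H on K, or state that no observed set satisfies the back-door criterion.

desc(H)\{H}={K}; candidates ⊆ {A,D,E,J}.
size 0: {}; under {} H still reaches {A,D,E,J,K} ∋ K.
size 1: {A}, {D}, {E} …(+1); under {A} H still reaches {D,E,J,K} ∋ K.
{A,D}: H⊥K given {A,D} in G with H→· removed — back-door holds.

H→K: minimal back-door set {A, D}.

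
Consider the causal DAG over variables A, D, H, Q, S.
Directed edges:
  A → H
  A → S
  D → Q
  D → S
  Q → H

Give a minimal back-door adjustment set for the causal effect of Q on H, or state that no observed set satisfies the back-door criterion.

desc(Q)\{Q}={H}; candidates ⊆ {A,D,S}.
∅: Q⊥H given ∅ in G with Q→· removed — back-door holds.

Q→H: minimal back-door set ∅.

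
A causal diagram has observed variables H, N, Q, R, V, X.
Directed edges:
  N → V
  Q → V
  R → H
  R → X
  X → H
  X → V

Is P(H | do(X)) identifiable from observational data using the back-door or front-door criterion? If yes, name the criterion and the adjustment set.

P(H|do(X)): backdoor, adjust for {R}.

desc(X)\{X}={H,V}; candidates ⊆ {N,Q,R}.
size 0: {}; under {} X still reaches {H,R} ∋ H.
{R}: X⊥H given {R} in G with X→· removed — back-door holds.
P(H|do(X)) = Σ_{R} P(H|X,R)·P(R).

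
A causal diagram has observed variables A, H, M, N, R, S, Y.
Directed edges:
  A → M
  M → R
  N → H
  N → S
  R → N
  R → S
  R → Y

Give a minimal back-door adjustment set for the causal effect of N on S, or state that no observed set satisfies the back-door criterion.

N→S: minimal back-door set {R}.

desc(N)\{N}={H,S}; candidates ⊆ {A,M,R,Y}.
size 0: {}; under {} N still reaches {A,M,R,S,Y} ∋ S.
{R}: N⊥S given {R} in G with N→· removed — back-door holds.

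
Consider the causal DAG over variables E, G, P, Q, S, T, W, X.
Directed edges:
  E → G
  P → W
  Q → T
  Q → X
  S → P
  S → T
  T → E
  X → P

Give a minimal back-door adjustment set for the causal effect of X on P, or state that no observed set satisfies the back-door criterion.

X→P: minimal back-door set ∅.

desc(X)\{X}={P,W}; candidates ⊆ {E,G,Q,S,T}.
∅: X⊥P given ∅ in G with X→· removed — back-door holds.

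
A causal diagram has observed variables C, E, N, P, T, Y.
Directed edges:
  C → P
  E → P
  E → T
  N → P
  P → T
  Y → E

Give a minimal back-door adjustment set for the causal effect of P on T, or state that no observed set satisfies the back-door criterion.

P→T: minimal back-door set {E}.

desc(P)\{P}={T}; candidates ⊆ {C,E,N,Y}.
size 0: {}; under {} P still reaches {C,E,N,T,Y} ∋ T.
{E}: P⊥T given {E} in G with P→· removed — back-door holds.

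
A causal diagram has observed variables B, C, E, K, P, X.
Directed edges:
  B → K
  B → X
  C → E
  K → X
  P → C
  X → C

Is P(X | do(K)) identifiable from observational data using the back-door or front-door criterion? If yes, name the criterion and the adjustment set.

desc(K)\{K}={C,E,X}; candidates ⊆ {B,P}.
size 0: {}; under {} K still reaches {B,C,E,X} ∋ X.
{B}: K⊥X given {B} in G with K→· removed — back-door holds.
P(X|do(K)) = Σ_{B} P(X|K,B)·P(B).

P(X|do(K)): backdoor, adjust for {B}.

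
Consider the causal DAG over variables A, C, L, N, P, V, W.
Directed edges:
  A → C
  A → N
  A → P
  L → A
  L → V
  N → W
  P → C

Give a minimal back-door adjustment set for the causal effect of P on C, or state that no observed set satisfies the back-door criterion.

P→C: minimal back-door set {A}.

desc(P)\{P}={C}; candidates ⊆ {A,L,N,V,W}.
size 0: {}; under {} P still reaches {A,C,L,N,V,W} ∋ C.
{A}: P⊥C given {A} in G with P→· removed — back-door holds.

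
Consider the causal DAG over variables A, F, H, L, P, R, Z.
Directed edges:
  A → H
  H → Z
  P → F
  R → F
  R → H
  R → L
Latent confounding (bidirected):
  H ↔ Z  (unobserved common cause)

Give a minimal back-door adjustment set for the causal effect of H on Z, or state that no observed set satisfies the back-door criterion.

desc(H)\{H}={Z}; candidates ⊆ {A,F,L,P,R}.
H↔Z: latent back-door arc(s) into H.
size 0: {}; under {} H still reaches {A,F,L,R,Z} ∋ Z.
size 1: {A}, {F}, {L} …(+2); under {A} H still reaches {F,L,R,Z} ∋ Z.
size 2: {A,F}, {A,L}, {A,P} …(+7); under {A,F} H still reaches {L,P,R,Z} ∋ Z.
H↔Z cannot be blocked by any observed set — no back-door set.

H→Z: no observed back-door set.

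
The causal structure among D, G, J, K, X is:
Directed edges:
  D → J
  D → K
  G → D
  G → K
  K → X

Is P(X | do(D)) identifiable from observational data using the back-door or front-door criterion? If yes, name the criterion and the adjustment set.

desc(D)\{D}={J,K,X}; candidates ⊆ {G}.
size 0: {}; under {} D still reaches {G,K,X} ∋ X.
{G}: D⊥X given {G} in G with D→· removed — back-door holds.
P(X|do(D)) = Σ_{G} P(X|D,G)·P(G).

P(X|do(D)): backdoor, adjust for {G}.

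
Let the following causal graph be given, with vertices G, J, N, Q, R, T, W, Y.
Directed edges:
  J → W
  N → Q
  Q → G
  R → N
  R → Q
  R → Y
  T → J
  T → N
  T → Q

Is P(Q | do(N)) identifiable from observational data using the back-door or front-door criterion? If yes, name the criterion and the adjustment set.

desc(N)\{N}={G,Q}; candidates ⊆ {J,R,T,W,Y}.
size 0: {}; under {} N still reaches {G,J,Q,R,T,W,Y} ∋ Q.
size 1: {J}, {R}, {T} …(+2); under {J} N still reaches {G,Q,R,T,Y} ∋ Q.
{R,T}: N⊥Q given {R,T} in G with N→· removed — back-door holds.
P(Q|do(N)) = Σ_{R,T} P(Q|N,R,T)·P(R,T).

P(Q|do(N)): backdoor, adjust for {R, T}.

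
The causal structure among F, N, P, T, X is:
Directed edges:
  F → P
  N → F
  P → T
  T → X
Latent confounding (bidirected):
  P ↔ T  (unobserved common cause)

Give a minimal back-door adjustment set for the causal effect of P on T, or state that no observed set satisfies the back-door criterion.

desc(P)\{P}={T,X}; candidates ⊆ {F,N}.
P↔T: latent back-door arc(s) into P.
size 0: {}; under {} P still reaches {F,N,T,X} ∋ T.
size 1: {F}, {N}; under {F} P still reaches {T,X} ∋ T.
size 2: {F,N}; under {F,N} P still reaches {T,X} ∋ T.
P↔T cannot be blocked by any observed set — no back-door set.

P→T: no observed back-door set.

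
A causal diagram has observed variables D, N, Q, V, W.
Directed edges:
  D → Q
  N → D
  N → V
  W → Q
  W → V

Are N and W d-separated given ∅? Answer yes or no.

Yes — N ⊥ W | ∅.

Bayes-Ball from N | ∅ reaches {D,Q,V}.
W ∉ reach(N|∅) ⇒ N ⊥ W | ∅.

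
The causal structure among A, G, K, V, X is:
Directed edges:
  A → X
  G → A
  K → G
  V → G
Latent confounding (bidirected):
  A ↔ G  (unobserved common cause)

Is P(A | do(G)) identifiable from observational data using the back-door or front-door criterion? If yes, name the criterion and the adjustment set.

P(A|do(G)): not identifiable (no BD/FD set).

desc(G)\{G}={A,X}; candidates ⊆ {K,V}.
G↔A: latent back-door arc(s) into G.
size 0: {}; under {} G still reaches {A,K,V,X} ∋ A.
size 1: {K}, {V}; under {K} G still reaches {A,V,X} ∋ A.
size 2: {K,V}; under {K,V} G still reaches {A,X} ∋ A.
G↔A cannot be blocked by any observed set — no back-door set.
No mediator lies on a directed G→…→A path.
Neither criterion identifies P(A|do(G)) in this graph.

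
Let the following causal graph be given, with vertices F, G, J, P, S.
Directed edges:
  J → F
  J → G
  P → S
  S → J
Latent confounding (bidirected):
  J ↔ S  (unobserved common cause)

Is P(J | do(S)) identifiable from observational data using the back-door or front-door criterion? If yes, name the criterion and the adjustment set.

desc(S)\{S}={F,G,J}; candidates ⊆ {P}.
S↔J: latent back-door arc(s) into S.
size 0: {}; under {} S still reaches {F,G,J,P} ∋ J.
size 1: {P}; under {P} S still reaches {F,G,J} ∋ J.
S↔J cannot be blocked by any observed set — no back-door set.
No mediator lies on a directed S→…→J path.
Neither criterion identifies P(J|do(S)) in this graph.

P(J|do(S)): not identifiable (no BD/FD set).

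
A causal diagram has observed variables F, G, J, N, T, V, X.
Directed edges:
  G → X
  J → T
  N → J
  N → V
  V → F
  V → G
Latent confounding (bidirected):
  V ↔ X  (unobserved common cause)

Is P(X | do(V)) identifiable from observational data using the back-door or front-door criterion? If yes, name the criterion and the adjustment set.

desc(V)\{V}={F,G,X}; candidates ⊆ {J,N,T}.
V↔X: latent back-door arc(s) into V.
size 0: {}; under {} V still reaches {J,N,T,X} ∋ X.
size 1: {J}, {N}, {T}; under {J} V still reaches {N,X} ∋ X.
size 2: {J,N}, {J,T}, {N,T}; under {J,N} V still reaches {X} ∋ X.
V↔X cannot be blocked by any observed set — no back-door set.
{G}: (i) intercepts every directed V→X path; (ii) no back-door V→{G}; (iii) {V} blocks every back-door {G}→X. Front-door holds.
P(X|do(V)) = Σ_{G} P(G|V) Σ_{V'} P(X|G,V')P(V').

P(X|do(V)): frontdoor, adjust for {G}.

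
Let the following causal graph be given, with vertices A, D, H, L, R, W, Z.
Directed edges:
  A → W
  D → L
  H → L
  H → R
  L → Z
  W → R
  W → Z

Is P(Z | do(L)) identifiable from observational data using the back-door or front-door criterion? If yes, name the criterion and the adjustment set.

desc(L)\{L}={Z}; candidates ⊆ {A,D,H,R,W}.
∅: L⊥Z given ∅ in G with L→· removed — back-door holds.
P(Z|do(L)) = P(Z|L) — no adjustment needed.

P(Z|do(L)): backdoor, adjust for ∅.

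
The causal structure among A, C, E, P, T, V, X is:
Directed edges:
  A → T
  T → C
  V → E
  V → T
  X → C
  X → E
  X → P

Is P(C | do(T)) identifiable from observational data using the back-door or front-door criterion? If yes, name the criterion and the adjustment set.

desc(T)\{T}={C}; candidates ⊆ {A,E,P,V,X}.
∅: T⊥C given ∅ in G with T→· removed — back-door holds.
P(C|do(T)) = P(C|T) — no adjustment needed.

P(C|do(T)): backdoor, adjust for ∅.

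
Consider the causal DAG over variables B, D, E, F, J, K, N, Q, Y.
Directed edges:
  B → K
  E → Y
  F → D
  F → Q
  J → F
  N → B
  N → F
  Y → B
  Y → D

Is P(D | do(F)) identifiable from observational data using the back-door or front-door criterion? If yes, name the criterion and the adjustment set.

desc(F)\{F}={D,Q}; candidates ⊆ {B,E,J,K,N,Y}.
∅: F⊥D given ∅ in G with F→· removed — back-door holds.
P(D|do(F)) = P(D|F) — no adjustment needed.

P(D|do(F)): backdoor, adjust for ∅.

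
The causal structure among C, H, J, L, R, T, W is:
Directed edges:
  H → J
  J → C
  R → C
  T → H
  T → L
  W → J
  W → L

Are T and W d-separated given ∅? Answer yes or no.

Bayes-Ball from T | ∅ reaches {C,H,J,L}.
W ∉ reach(T|∅) ⇒ T ⊥ W | ∅.

Yes — T ⊥ W | ∅.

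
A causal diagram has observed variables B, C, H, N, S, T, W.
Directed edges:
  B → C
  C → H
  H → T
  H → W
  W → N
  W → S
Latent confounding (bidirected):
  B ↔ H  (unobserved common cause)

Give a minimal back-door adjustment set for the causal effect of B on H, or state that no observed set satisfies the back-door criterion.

desc(B)\{B}={C,H,N,S,T,W}; candidates ⊆ {—}.
B↔H: latent back-door arc(s) into B.
size 0: {}; under {} B still reaches {H,N,S,T,W} ∋ H.
B↔H cannot be blocked by any observed set — no back-door set.

B→H: no observed back-door set.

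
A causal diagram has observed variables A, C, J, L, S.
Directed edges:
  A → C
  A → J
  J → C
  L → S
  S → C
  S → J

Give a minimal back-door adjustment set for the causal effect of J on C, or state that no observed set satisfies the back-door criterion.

J→C: minimal back-door set {A, S}.

desc(J)\{J}={C}; candidates ⊆ {A,L,S}.
size 0: {}; under {} J still reaches {A,C,L,S} ∋ C.
size 1: {A}, {L}, {S}; under {A} J still reaches {C,L,S} ∋ C.
{A,S}: J⊥C given {A,S} in G with J→· removed — back-door holds.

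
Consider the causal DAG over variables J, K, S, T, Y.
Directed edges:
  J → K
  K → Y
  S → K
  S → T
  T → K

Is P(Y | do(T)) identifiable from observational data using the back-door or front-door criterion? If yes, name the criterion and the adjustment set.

P(Y|do(T)): backdoor, adjust for {S}.

desc(T)\{T}={K,Y}; candidates ⊆ {J,S}.
size 0: {}; under {} T still reaches {K,S,Y} ∋ Y.
{S}: T⊥Y given {S} in G with T→· removed — back-door holds.
P(Y|do(T)) = Σ_{S} P(Y|T,S)·P(S).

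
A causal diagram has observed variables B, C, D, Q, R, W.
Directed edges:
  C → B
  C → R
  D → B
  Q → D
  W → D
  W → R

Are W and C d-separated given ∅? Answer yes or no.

Yes — W ⊥ C | ∅.

Bayes-Ball from W | ∅ reaches {B,D,R}.
C ∉ reach(W|∅) ⇒ W ⊥ C | ∅.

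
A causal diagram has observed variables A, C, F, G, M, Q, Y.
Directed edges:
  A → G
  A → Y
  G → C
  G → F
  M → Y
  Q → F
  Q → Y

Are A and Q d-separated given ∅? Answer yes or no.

Bayes-Ball from A | ∅ reaches {C,F,G,Y}.
Q ∉ reach(A|∅) ⇒ A ⊥ Q | ∅.

Yes — A ⊥ Q | ∅.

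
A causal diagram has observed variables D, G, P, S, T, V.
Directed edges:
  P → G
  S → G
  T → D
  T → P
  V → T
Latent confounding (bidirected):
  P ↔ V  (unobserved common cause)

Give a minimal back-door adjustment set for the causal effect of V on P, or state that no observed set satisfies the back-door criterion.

desc(V)\{V}={D,G,P,T}; candidates ⊆ {S}.
V↔P: latent back-door arc(s) into V.
size 0: {}; under {} V still reaches {G,P} ∋ P.
size 1: {S}; under {S} V still reaches {G,P} ∋ P.
V↔P cannot be blocked by any observed set — no back-door set.

V→P: no observed back-door set.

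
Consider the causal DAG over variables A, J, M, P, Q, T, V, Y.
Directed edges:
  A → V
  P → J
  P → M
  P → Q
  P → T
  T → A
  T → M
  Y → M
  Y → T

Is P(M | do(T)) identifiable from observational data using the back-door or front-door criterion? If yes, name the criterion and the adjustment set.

desc(T)\{T}={A,M,V}; candidates ⊆ {J,P,Q,Y}.
size 0: {}; under {} T still reaches {J,M,P,Q,Y} ∋ M.
size 1: {J}, {P}, {Q} …(+1); under {J} T still reaches {M,P,Q,Y} ∋ M.
{P,Y}: T⊥M given {P,Y} in G with T→· removed — back-door holds.
P(M|do(T)) = Σ_{P,Y} P(M|T,P,Y)·P(P,Y).

P(M|do(T)): backdoor, adjust for {P, Y}.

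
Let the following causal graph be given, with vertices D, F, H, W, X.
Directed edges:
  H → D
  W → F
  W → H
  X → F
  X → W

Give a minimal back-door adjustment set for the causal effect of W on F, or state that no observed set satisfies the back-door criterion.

desc(W)\{W}={D,F,H}; candidates ⊆ {X}.
size 0: {}; under {} W still reaches {F,X} ∋ F.
{X}: W⊥F given {X} in G with W→· removed — back-door holds.

W→F: minimal back-door set {X}.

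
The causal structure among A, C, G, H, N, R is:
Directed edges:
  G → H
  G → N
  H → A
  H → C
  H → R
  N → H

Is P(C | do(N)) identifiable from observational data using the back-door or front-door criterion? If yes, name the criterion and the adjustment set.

P(C|do(N)): backdoor, adjust for {G}.

desc(N)\{N}={A,C,H,R}; candidates ⊆ {G}.
size 0: {}; under {} N still reaches {A,C,G,H,R} ∋ C.
{G}: N⊥C given {G} in G with N→· removed — back-door holds.
P(C|do(N)) = Σ_{G} P(C|N,G)·P(G).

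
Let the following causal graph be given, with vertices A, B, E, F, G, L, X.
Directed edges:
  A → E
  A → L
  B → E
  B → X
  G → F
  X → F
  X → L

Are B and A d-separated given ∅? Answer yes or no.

Bayes-Ball from B | ∅ reaches {E,F,L,X}.
A ∉ reach(B|∅) ⇒ B ⊥ A | ∅.

Yes — B ⊥ A | ∅.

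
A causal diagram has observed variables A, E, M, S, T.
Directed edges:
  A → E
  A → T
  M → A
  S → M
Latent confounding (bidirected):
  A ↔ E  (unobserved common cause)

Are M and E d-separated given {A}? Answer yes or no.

Bayes-Ball from M | {A} reaches {E,S}.
E ∈ reach(M|{A}) ⇒ M ⊥̸ E | {A}.

No — M and E are d-connected given {A}.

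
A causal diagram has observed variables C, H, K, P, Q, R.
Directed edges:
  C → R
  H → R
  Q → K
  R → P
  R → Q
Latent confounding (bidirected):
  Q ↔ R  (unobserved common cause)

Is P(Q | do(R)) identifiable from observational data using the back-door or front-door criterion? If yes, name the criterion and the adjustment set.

P(Q|do(R)): not identifiable (no BD/FD set).

desc(R)\{R}={K,P,Q}; candidates ⊆ {C,H}.
R↔Q: latent back-door arc(s) into R.
size 0: {}; under {} R still reaches {C,H,K,Q} ∋ Q.
size 1: {C}, {H}; under {C} R still reaches {H,K,Q} ∋ Q.
size 2: {C,H}; under {C,H} R still reaches {K,Q} ∋ Q.
R↔Q cannot be blocked by any observed set — no back-door set.
No mediator lies on a directed R→…→Q path.
Neither criterion identifies P(Q|do(R)) in this graph.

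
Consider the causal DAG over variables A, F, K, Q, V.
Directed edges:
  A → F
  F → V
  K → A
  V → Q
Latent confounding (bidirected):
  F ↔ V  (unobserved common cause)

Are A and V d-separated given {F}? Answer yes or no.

Bayes-Ball from A | {F} reaches {K,Q,V}.
V ∈ reach(A|{F}) ⇒ A ⊥̸ V | {F}.

No — A and V are d-connected given {F}.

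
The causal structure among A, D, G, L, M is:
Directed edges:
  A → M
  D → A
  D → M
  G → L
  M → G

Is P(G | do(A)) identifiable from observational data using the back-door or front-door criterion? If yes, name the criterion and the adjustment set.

desc(A)\{A}={G,L,M}; candidates ⊆ {D}.
size 0: {}; under {} A still reaches {D,G,L,M} ∋ G.
{D}: A⊥G given {D} in G with A→· removed — back-door holds.
P(G|do(A)) = Σ_{D} P(G|A,D)·P(D).

P(G|do(A)): backdoor, adjust for {D}.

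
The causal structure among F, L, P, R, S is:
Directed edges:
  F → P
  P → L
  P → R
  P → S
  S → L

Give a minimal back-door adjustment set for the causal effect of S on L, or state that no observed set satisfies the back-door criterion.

desc(S)\{S}={L}; candidates ⊆ {F,P,R}.
size 0: {}; under {} S still reaches {F,L,P,R} ∋ L.
{P}: S⊥L given {P} in G with S→· removed — back-door holds.

S→L: minimal back-door set {P}.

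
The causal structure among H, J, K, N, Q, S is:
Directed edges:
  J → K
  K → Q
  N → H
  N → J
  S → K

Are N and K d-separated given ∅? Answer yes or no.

No — N and K are d-connected given ∅.

Bayes-Ball from N | ∅ reaches {H,J,K,Q}.
K ∈ reach(N|∅) ⇒ N ⊥̸ K | ∅.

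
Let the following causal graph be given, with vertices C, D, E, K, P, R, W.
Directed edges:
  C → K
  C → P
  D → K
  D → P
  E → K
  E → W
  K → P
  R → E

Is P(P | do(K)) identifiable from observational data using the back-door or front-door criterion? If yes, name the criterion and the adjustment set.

desc(K)\{K}={P}; candidates ⊆ {C,D,E,R,W}.
size 0: {}; under {} K still reaches {C,D,E,P,R,W} ∋ P.
size 1: {C}, {D}, {E} …(+2); under {C} K still reaches {D,E,P,R,W} ∋ P.
{C,D}: K⊥P given {C,D} in G with K→· removed — back-door holds.
P(P|do(K)) = Σ_{C,D} P(P|K,C,D)·P(C,D).

P(P|do(K)): backdoor, adjust for {C, D}.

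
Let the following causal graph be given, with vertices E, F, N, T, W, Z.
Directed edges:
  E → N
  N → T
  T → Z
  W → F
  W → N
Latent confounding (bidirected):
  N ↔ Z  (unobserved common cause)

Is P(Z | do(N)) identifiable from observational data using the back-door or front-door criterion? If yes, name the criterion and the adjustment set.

desc(N)\{N}={T,Z}; candidates ⊆ {E,F,W}.
N↔Z: latent back-door arc(s) into N.
size 0: {}; under {} N still reaches {E,F,W,Z} ∋ Z.
size 1: {E}, {F}, {W}; under {E} N still reaches {F,W,Z} ∋ Z.
size 2: {E,F}, {E,W}, {F,W}; under {E,F} N still reaches {W,Z} ∋ Z.
N↔Z cannot be blocked by any observed set — no back-door set.
{T}: (i) intercepts every directed N→Z path; (ii) no back-door N→{T}; (iii) {N} blocks every back-door {T}→Z. Front-door holds.
P(Z|do(N)) = Σ_{T} P(T|N) Σ_{N'} P(Z|T,N')P(N').

P(Z|do(N)): frontdoor, adjust for {T}.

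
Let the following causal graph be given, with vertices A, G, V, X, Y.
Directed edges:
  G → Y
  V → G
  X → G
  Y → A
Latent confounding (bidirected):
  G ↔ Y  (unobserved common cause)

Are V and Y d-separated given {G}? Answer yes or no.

No — V and Y are d-connected given {G}.

Bayes-Ball from V | {G} reaches {A,X,Y}.
Y ∈ reach(V|{G}) ⇒ V ⊥̸ Y | {G}.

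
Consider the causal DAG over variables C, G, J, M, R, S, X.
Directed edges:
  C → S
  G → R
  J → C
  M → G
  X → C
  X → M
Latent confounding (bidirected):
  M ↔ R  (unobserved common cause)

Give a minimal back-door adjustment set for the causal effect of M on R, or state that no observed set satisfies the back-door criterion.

M→R: no observed back-door set.

desc(M)\{M}={G,R}; candidates ⊆ {C,J,S,X}.
M↔R: latent back-door arc(s) into M.
size 0: {}; under {} M still reaches {C,R,S,X} ∋ R.
size 1: {C}, {J}, {S} …(+1); under {C} M still reaches {J,R,X} ∋ R.
size 2: {C,J}, {C,S}, {C,X} …(+3); under {C,J} M still reaches {R,X} ∋ R.
M↔R cannot be blocked by any observed set — no back-door set.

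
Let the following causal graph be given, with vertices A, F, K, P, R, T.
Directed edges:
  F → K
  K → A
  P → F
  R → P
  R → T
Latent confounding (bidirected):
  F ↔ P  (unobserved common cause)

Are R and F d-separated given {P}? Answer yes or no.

Bayes-Ball from R | {P} reaches {A,F,K,T}.
F ∈ reach(R|{P}) ⇒ R ⊥̸ F | {P}.

No — R and F are d-connected given {P}.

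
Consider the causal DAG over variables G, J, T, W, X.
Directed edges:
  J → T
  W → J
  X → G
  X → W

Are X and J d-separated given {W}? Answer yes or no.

Yes — X ⊥ J | {W}.

Bayes-Ball from X | {W} reaches {G}.
J ∉ reach(X|{W}) ⇒ X ⊥ J | {W}.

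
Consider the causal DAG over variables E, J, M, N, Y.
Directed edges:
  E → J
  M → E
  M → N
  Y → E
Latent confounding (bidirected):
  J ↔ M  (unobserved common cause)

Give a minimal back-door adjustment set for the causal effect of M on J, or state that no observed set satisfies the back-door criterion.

M→J: no observed back-door set.

desc(M)\{M}={E,J,N}; candidates ⊆ {Y}.
M↔J: latent back-door arc(s) into M.
size 0: {}; under {} M still reaches {J} ∋ J.
size 1: {Y}; under {Y} M still reaches {J} ∋ J.
M↔J cannot be blocked by any observed set — no back-door set.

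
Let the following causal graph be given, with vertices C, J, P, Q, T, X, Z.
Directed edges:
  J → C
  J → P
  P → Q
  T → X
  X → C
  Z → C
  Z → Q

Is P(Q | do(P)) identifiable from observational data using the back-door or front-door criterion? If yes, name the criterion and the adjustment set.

desc(P)\{P}={Q}; candidates ⊆ {C,J,T,X,Z}.
∅: P⊥Q given ∅ in G with P→· removed — back-door holds.
P(Q|do(P)) = P(Q|P) — no adjustment needed.

P(Q|do(P)): backdoor, adjust for ∅.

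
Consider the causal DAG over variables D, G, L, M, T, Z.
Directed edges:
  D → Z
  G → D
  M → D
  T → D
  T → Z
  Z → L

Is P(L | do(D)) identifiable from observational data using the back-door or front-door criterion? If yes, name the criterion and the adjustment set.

P(L|do(D)): backdoor, adjust for {T}.

desc(D)\{D}={L,Z}; candidates ⊆ {G,M,T}.
size 0: {}; under {} D still reaches {G,L,M,T,Z} ∋ L.
{T}: D⊥L given {T} in G with D→· removed — back-door holds.
P(L|do(D)) = Σ_{T} P(L|D,T)·P(T).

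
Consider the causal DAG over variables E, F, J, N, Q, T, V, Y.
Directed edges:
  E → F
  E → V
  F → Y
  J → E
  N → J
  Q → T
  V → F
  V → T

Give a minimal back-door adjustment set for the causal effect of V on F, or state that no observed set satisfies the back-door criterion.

desc(V)\{V}={F,T,Y}; candidates ⊆ {E,J,N,Q}.
size 0: {}; under {} V still reaches {E,F,J,N,Y} ∋ F.
{E}: V⊥F given {E} in G with V→· removed — back-door holds.

V→F: minimal back-door set {E}.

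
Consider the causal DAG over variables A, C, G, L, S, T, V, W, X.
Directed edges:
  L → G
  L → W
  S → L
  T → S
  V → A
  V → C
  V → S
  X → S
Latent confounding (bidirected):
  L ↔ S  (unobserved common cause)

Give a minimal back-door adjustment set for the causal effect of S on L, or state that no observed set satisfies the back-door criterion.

desc(S)\{S}={G,L,W}; candidates ⊆ {A,C,T,V,X}.
S↔L: latent back-door arc(s) into S.
size 0: {}; under {} S still reaches {A,C,G,L,T,V,W,X} ∋ L.
size 1: {A}, {C}, {T} …(+2); under {A} S still reaches {C,G,L,T,V,W,X} ∋ L.
size 2: {A,C}, {A,T}, {A,V} …(+7); under {A,C} S still reaches {G,L,T,V,W,X} ∋ L.
S↔L cannot be blocked by any observed set — no back-door set.

S→L: no observed back-door set.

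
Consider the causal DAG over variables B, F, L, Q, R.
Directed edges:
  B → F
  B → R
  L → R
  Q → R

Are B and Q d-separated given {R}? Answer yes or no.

Bayes-Ball from B | {R} reaches {F,L,Q}.
Q ∈ reach(B|{R}) ⇒ B ⊥̸ Q | {R}.

No — B and Q are d-connected given {R}.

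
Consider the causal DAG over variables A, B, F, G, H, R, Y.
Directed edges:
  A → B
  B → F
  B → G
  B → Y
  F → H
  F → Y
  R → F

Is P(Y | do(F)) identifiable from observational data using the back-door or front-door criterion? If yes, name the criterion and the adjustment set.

P(Y|do(F)): backdoor, adjust for {B}.

desc(F)\{F}={H,Y}; candidates ⊆ {A,B,G,R}.
size 0: {}; under {} F still reaches {A,B,G,R,Y} ∋ Y.
{B}: F⊥Y given {B} in G with F→· removed — back-door holds.
P(Y|do(F)) = Σ_{B} P(Y|F,B)·P(B).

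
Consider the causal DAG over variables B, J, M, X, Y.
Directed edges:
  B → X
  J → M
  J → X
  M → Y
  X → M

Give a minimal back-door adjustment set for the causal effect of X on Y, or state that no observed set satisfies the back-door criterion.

desc(X)\{X}={M,Y}; candidates ⊆ {B,J}.
size 0: {}; under {} X still reaches {B,J,M,Y} ∋ Y.
{J}: X⊥Y given {J} in G with X→· removed — back-door holds.

X→Y: minimal back-door set {J}.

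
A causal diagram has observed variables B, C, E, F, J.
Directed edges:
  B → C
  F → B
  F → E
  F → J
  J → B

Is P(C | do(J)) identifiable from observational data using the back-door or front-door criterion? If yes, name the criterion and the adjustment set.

desc(J)\{J}={B,C}; candidates ⊆ {E,F}.
size 0: {}; under {} J still reaches {B,C,E,F} ∋ C.
{F}: J⊥C given {F} in G with J→· removed — back-door holds.
P(C|do(J)) = Σ_{F} P(C|J,F)·P(F).

P(C|do(J)): backdoor, adjust for {F}.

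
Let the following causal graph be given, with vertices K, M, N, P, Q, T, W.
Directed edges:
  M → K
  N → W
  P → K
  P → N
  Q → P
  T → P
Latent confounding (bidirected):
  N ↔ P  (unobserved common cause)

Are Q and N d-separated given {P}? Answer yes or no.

Bayes-Ball from Q | {P} reaches {N,T,W}.
N ∈ reach(Q|{P}) ⇒ Q ⊥̸ N | {P}.

No — Q and N are d-connected given {P}.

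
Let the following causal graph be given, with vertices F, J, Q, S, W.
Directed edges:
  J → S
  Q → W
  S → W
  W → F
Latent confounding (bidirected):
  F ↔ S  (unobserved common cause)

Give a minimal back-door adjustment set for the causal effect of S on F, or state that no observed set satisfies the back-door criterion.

desc(S)\{S}={F,W}; candidates ⊆ {J,Q}.
S↔F: latent back-door arc(s) into S.
size 0: {}; under {} S still reaches {F,J} ∋ F.
size 1: {J}, {Q}; under {J} S still reaches {F} ∋ F.
size 2: {J,Q}; under {J,Q} S still reaches {F} ∋ F.
S↔F cannot be blocked by any observed set — no back-door set.

S→F: no observed back-door set.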